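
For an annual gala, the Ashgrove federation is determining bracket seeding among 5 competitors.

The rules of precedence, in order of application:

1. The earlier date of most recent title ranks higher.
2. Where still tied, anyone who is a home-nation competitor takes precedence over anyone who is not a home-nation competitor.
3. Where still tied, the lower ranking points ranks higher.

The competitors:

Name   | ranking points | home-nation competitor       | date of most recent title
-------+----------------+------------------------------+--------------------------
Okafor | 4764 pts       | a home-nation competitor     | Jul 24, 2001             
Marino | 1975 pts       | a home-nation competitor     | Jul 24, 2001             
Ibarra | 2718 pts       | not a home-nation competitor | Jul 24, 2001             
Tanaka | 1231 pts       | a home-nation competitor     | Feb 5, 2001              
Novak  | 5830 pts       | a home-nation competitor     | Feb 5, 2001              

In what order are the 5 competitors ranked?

By date of most recent title (earlier first): Tanaka and Novak (both Feb 5, 2001); then Marino, Okafor and Ibarra (each Jul 24, 2001).
Tanaka and Novak are each a home-nation competitor, so the next rule applies.
Among Tanaka and Novak, by ranking points (lower first): Tanaka (1231 pts) before Novak (5830 pts).
Among Marino, Okafor and Ibarra, a home-nation competitor before not a home-nation competitor: Marino and Okafor (a home-nation competitor) before Ibarra (not a home-nation competitor).
Among Marino and Okafor, by ranking points (lower first): Marino (1975 pts) before Okafor (4764 pts).
Full order: Tanaka, Novak, Marino, Okafor, Ibarra.

Tanaka, Novak, Marino, Okafor, Ibarra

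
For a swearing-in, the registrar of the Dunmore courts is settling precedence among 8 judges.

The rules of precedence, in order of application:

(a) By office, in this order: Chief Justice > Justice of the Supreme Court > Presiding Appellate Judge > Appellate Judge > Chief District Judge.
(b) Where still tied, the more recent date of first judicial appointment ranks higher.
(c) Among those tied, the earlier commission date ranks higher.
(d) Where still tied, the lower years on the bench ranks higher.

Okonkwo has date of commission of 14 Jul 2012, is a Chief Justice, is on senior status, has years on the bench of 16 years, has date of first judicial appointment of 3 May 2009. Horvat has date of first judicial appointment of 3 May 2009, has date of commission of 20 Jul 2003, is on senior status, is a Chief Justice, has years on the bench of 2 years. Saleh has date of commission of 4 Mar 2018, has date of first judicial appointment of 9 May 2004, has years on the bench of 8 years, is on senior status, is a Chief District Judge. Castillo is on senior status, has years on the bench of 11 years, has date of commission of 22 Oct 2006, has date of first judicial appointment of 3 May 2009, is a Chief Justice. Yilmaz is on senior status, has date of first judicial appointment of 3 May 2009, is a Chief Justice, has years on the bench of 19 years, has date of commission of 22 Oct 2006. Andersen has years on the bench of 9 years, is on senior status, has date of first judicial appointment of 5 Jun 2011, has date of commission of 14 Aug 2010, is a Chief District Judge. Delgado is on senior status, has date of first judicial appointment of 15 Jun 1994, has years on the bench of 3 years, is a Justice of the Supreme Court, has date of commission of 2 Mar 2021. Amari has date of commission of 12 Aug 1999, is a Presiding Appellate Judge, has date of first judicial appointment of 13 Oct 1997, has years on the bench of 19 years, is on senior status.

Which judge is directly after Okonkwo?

Delgado

By office: Horvat, Castillo, Yilmaz and Okonkwo (Chief Justice); then Delgado (Justice of the Supreme Court); then Amari (Presiding Appellate Judge); then Andersen and Saleh (Chief District Judge).
Horvat, Castillo, Yilmaz and Okonkwo all have date of first judicial appointment 3 May 2009, so the next rule applies.
Among Horvat, Castillo, Yilmaz and Okonkwo, by date of commission (earlier first): Horvat (20 Jul 2003) before Castillo and Yilmaz (22 Oct 2006) before Okonkwo (14 Jul 2012).
Among Castillo and Yilmaz, by years on the bench (lower first): Castillo (11 years) before Yilmaz (19 years).
Among Andersen and Saleh, by date of first judicial appointment (later first): Andersen (5 Jun 2011) before Saleh (9 May 2004).
Order: Horvat, Castillo, Yilmaz, Okonkwo, Delgado, Amari, Andersen, Saleh.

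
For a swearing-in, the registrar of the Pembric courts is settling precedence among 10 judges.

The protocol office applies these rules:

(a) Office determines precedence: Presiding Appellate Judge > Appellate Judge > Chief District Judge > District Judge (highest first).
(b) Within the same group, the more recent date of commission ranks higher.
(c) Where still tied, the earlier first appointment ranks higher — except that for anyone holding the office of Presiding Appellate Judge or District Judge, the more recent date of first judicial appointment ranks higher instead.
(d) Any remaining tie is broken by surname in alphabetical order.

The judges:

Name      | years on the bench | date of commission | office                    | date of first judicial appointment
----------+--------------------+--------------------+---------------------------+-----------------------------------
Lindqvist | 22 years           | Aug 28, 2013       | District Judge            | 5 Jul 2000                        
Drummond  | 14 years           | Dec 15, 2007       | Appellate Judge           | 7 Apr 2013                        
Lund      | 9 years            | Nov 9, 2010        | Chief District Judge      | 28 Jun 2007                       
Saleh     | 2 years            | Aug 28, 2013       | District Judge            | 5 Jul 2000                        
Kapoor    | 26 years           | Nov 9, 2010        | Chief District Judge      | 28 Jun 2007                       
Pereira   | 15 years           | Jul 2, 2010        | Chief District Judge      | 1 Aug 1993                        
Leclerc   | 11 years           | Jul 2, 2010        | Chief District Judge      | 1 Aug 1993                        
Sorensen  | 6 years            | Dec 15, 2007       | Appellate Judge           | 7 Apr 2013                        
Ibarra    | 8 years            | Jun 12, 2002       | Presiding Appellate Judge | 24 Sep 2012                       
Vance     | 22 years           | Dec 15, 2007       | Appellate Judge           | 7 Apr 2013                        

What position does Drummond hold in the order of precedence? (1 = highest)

2

By office: Ibarra (Presiding Appellate Judge); then Drummond, Sorensen and Vance (Appellate Judge); then Kapoor, Lund, Leclerc and Pereira (Chief District Judge); then Lindqvist and Saleh (District Judge).
Drummond, Sorensen and Vance all have date of commission Dec 15, 2007, so the next rule applies.
Drummond, Sorensen and Vance all have date of first judicial appointment 7 Apr 2013, so the next rule applies.
Among Drummond, Sorensen and Vance, alphabetically by surname: Drummond before Sorensen before Vance.
Among Kapoor, Lund, Leclerc and Pereira, by date of commission (later first): Kapoor and Lund (Nov 9, 2010) before Leclerc and Pereira (Jul 2, 2010).
Kapoor and Lund both have date of first judicial appointment 28 Jun 2007, so the next rule applies.
Among Kapoor and Lund, alphabetically by surname: Kapoor before Lund.
Leclerc and Pereira both have date of first judicial appointment 1 Aug 1993, so the next rule applies.
Among Leclerc and Pereira, alphabetically by surname: Leclerc before Pereira.
Lindqvist and Saleh both have date of commission Aug 28, 2013, so the next rule applies.
Lindqvist and Saleh both have date of first judicial appointment 5 Jul 2000, so the next rule applies.
Among Lindqvist and Saleh, alphabetically by surname: Lindqvist before Saleh.
Order: Ibarra, Drummond, Sorensen, Vance, Kapoor, Lund, Leclerc, Pereira, Lindqvist, Saleh. So position 2.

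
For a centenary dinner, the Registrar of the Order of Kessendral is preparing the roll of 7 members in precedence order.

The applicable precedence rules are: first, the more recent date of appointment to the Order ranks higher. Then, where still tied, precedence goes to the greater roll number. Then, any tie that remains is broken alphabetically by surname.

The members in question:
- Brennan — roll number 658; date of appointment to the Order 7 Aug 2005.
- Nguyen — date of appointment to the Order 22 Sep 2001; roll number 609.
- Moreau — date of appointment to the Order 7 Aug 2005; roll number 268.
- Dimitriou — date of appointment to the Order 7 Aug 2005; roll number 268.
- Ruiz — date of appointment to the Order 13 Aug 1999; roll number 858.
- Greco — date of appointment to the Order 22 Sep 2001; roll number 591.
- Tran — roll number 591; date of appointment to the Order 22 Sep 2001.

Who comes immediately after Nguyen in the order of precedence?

By date of appointment to the Order (later first): Brennan, Dimitriou and Moreau (each 7 Aug 2005); then Nguyen, Greco and Tran (each 22 Sep 2001); then Ruiz (13 Aug 1999).
Among Brennan, Dimitriou and Moreau, by roll number (higher first): Brennan (658) before Dimitriou and Moreau (268).
Among Dimitriou and Moreau, alphabetically by surname: Dimitriou before Moreau.
Among Nguyen, Greco and Tran, by roll number (higher first): Nguyen (609) before Greco and Tran (591).
Among Greco and Tran, alphabetically by surname: Greco before Tran.
Order: Brennan, Dimitriou, Moreau, Nguyen, Greco, Tran, Ruiz.

Greco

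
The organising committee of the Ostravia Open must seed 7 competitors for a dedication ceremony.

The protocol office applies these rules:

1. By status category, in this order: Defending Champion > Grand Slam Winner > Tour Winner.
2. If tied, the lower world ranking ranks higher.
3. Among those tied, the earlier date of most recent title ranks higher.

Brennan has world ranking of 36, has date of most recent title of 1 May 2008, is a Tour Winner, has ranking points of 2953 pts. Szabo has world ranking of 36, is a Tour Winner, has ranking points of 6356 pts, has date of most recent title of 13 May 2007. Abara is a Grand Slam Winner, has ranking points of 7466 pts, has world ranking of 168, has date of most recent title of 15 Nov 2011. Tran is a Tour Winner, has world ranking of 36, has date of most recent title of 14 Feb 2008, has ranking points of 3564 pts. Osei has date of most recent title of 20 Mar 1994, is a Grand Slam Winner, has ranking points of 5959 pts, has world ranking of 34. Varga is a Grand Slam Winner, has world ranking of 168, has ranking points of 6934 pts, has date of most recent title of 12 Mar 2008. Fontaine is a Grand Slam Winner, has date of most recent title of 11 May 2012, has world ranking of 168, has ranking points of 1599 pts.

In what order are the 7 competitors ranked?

By status category: Osei, Varga, Abara and Fontaine (Grand Slam Winner); then Szabo, Tran and Brennan (Tour Winner).
Among Osei, Varga, Abara and Fontaine, by world ranking (lower first): Osei (34) before Varga, Abara and Fontaine (168).
Among Varga, Abara and Fontaine, by date of most recent title (earlier first): Varga (12 Mar 2008) before Abara (15 Nov 2011) before Fontaine (11 May 2012).
Szabo, Tran and Brennan all have world ranking 36, so the next rule applies.
Among Szabo, Tran and Brennan, by date of most recent title (earlier first): Szabo (13 May 2007) before Tran (14 Feb 2008) before Brennan (1 May 2008).
Full order: Osei, Varga, Abara, Fontaine, Szabo, Tran, Brennan.

Osei, Varga, Abara, Fontaine, Szabo, Tran, Brennan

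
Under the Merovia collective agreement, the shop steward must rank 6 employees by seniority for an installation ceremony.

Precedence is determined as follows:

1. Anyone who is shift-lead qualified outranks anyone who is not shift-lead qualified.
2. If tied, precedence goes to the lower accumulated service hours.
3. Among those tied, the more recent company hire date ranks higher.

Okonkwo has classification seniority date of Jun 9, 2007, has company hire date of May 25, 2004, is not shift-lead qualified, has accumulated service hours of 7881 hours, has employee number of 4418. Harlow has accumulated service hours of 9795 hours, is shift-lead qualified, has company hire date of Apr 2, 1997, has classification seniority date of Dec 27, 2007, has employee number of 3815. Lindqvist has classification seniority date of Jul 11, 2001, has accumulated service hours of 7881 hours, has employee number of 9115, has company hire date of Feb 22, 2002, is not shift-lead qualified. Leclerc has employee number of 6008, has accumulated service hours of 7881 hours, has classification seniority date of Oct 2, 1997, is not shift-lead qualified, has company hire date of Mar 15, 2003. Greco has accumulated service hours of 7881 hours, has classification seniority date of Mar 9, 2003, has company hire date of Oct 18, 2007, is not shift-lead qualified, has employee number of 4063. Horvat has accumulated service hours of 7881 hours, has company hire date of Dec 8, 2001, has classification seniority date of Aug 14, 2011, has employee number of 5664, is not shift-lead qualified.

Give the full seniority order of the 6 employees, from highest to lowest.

Harlow, Greco, Okonkwo, Leclerc, Lindqvist, Horvat

By the first rule: Harlow (shift-lead qualified); then Greco, Okonkwo, Leclerc, Lindqvist and Horvat (each not shift-lead qualified).
Greco, Okonkwo, Leclerc, Lindqvist and Horvat all have accumulated service hours 7881 hours, so the next rule applies.
Among Greco, Okonkwo, Leclerc, Lindqvist and Horvat, by company hire date (later first): Greco (Oct 18, 2007) before Okonkwo (May 25, 2004) before Leclerc (Mar 15, 2003) before Lindqvist (Feb 22, 2002) before Horvat (Dec 8, 2001).
Full order: Harlow, Greco, Okonkwo, Leclerc, Lindqvist, Horvat.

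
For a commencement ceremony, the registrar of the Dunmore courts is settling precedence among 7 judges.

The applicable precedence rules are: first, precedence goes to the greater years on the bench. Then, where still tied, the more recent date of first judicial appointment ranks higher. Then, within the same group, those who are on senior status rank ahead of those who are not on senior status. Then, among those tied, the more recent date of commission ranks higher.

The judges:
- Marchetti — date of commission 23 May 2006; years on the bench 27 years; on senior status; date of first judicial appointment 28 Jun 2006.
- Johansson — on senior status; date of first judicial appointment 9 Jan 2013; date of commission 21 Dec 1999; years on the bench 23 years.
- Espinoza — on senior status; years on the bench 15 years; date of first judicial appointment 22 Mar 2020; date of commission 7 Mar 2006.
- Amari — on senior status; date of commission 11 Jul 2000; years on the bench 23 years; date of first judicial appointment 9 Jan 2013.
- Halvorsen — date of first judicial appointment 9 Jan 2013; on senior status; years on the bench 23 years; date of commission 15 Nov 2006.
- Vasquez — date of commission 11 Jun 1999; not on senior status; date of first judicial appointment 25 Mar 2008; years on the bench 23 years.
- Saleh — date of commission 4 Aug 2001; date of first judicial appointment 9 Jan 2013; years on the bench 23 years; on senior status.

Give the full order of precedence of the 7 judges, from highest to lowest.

Marchetti, Halvorsen, Saleh, Amari, Johansson, Vasquez, Espinoza

By years on the bench (higher first): Marchetti (27 years); then Halvorsen, Saleh, Amari, Johansson and Vasquez (each 23 years); then Espinoza (15 years).
Among Halvorsen, Saleh, Amari, Johansson and Vasquez, by date of first judicial appointment (later first): Halvorsen, Saleh, Amari and Johansson (9 Jan 2013) before Vasquez (25 Mar 2008).
Halvorsen, Saleh, Amari and Johansson are each on senior status, so the next rule applies.
Among Halvorsen, Saleh, Amari and Johansson, by date of commission (later first): Halvorsen (15 Nov 2006) before Saleh (4 Aug 2001) before Amari (11 Jul 2000) before Johansson (21 Dec 1999).
Full order: Marchetti, Halvorsen, Saleh, Amari, Johansson, Vasquez, Espinoza.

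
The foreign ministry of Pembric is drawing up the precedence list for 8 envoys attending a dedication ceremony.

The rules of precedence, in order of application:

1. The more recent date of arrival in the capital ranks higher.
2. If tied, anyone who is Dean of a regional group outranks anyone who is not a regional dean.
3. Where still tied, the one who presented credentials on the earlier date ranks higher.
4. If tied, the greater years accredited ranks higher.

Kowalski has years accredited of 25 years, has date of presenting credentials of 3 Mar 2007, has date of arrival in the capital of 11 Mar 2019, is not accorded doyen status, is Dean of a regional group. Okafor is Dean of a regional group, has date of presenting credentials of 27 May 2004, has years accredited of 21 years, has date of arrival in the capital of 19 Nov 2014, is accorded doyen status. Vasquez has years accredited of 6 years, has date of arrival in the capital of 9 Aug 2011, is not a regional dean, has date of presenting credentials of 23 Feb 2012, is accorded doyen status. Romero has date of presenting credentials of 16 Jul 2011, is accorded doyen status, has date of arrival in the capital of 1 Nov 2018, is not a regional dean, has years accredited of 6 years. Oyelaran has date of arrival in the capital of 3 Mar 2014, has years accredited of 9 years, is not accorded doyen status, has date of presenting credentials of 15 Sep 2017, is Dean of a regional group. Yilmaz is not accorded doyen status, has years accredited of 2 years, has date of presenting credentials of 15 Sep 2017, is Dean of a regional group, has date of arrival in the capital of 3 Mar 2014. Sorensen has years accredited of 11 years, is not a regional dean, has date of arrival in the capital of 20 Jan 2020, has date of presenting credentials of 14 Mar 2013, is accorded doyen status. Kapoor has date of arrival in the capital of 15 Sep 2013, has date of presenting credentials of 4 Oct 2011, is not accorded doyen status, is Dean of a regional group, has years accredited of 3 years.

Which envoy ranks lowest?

By date of arrival in the capital (later first): Sorensen (20 Jan 2020); then Kowalski (11 Mar 2019); then Romero (1 Nov 2018); then Okafor (19 Nov 2014); then Oyelaran and Yilmaz (both 3 Mar 2014); then Kapoor (15 Sep 2013); then Vasquez (9 Aug 2011).
Oyelaran and Yilmaz are each Dean of a regional group, so the next rule applies.
Oyelaran and Yilmaz both have date of presenting credentials 15 Sep 2017, so the next rule applies.
Among Oyelaran and Yilmaz, by years accredited (higher first): Oyelaran (9 years) before Yilmaz (2 years).
Order: Sorensen, Kowalski, Romero, Okafor, Oyelaran, Yilmaz, Kapoor, Vasquez.

Vasquez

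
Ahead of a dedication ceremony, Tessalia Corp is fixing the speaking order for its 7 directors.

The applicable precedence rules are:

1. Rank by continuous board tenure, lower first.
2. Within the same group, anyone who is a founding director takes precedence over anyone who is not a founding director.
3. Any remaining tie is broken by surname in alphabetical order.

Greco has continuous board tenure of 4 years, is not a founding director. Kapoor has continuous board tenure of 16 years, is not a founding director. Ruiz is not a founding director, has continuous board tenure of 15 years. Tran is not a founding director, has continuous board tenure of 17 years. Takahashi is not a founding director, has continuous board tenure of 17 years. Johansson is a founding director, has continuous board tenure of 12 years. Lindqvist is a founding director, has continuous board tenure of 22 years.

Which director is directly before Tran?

Takahashi

By continuous board tenure (lower first): Greco (4 years); then Johansson (12 years); then Ruiz (15 years); then Kapoor (16 years); then Takahashi and Tran (both 17 years); then Lindqvist (22 years).
Takahashi and Tran are each not a founding director, so the next rule applies.
Among Takahashi and Tran, alphabetically by surname: Takahashi before Tran.
Order: Greco, Johansson, Ruiz, Kapoor, Takahashi, Tran, Lindqvist.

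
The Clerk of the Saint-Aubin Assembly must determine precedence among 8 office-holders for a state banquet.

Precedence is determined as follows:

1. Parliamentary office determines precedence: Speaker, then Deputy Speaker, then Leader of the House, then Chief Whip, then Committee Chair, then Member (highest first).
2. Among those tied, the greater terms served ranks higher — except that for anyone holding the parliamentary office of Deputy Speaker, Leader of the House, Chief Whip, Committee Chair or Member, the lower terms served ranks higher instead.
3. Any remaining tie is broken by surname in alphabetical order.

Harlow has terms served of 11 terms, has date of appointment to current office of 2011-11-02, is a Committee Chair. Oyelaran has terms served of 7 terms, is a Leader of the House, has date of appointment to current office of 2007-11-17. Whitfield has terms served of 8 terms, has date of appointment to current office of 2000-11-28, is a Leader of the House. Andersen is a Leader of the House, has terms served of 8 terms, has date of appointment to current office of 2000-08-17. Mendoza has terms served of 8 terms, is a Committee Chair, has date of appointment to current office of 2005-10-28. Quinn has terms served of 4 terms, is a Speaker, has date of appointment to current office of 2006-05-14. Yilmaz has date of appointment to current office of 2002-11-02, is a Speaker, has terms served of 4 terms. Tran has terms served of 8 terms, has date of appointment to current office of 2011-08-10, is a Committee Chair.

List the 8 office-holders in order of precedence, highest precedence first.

By parliamentary office: Quinn and Yilmaz (Speaker); then Oyelaran, Andersen and Whitfield (Leader of the House); then Mendoza, Tran and Harlow (Committee Chair).
Quinn and Yilmaz both have terms served 4 terms, so the next rule applies.
Among Quinn and Yilmaz, alphabetically by surname: Quinn before Yilmaz.
Among Oyelaran, Andersen and Whitfield, by terms served (lower first) (reversed rule for this group): Oyelaran (7 terms) before Andersen and Whitfield (8 terms).
Among Andersen and Whitfield, alphabetically by surname: Andersen before Whitfield.
Among Mendoza, Tran and Harlow, by terms served (lower first) (reversed rule for this group): Mendoza and Tran (8 terms) before Harlow (11 terms).
Among Mendoza and Tran, alphabetically by surname: Mendoza before Tran.
Full order: Quinn, Yilmaz, Oyelaran, Andersen, Whitfield, Mendoza, Tran, Harlow.

Quinn, Yilmaz, Oyelaran, Andersen, Whitfield, Mendoza, Tran, Harlow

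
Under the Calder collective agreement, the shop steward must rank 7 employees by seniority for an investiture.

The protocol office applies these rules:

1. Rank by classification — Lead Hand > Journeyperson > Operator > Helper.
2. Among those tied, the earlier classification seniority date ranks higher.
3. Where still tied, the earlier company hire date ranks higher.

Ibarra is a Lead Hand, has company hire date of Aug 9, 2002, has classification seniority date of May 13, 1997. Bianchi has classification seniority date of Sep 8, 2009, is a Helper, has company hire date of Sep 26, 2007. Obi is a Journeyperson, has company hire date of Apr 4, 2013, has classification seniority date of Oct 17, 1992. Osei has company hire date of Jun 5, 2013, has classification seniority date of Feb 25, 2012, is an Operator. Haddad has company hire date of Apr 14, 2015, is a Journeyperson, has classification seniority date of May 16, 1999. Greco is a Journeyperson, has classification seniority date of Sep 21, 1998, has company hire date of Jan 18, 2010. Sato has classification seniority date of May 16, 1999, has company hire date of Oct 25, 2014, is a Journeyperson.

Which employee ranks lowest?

Bianchi

By classification: Ibarra (Lead Hand); then Obi, Greco, Sato and Haddad (Journeyperson); then Osei (Operator); then Bianchi (Helper).
Among Obi, Greco, Sato and Haddad, by classification seniority date (earlier first): Obi (Oct 17, 1992) before Greco (Sep 21, 1998) before Sato and Haddad (May 16, 1999).
Among Sato and Haddad, by company hire date (earlier first): Sato (Oct 25, 2014) before Haddad (Apr 14, 2015).
Order: Ibarra, Obi, Greco, Sato, Haddad, Osei, Bianchi.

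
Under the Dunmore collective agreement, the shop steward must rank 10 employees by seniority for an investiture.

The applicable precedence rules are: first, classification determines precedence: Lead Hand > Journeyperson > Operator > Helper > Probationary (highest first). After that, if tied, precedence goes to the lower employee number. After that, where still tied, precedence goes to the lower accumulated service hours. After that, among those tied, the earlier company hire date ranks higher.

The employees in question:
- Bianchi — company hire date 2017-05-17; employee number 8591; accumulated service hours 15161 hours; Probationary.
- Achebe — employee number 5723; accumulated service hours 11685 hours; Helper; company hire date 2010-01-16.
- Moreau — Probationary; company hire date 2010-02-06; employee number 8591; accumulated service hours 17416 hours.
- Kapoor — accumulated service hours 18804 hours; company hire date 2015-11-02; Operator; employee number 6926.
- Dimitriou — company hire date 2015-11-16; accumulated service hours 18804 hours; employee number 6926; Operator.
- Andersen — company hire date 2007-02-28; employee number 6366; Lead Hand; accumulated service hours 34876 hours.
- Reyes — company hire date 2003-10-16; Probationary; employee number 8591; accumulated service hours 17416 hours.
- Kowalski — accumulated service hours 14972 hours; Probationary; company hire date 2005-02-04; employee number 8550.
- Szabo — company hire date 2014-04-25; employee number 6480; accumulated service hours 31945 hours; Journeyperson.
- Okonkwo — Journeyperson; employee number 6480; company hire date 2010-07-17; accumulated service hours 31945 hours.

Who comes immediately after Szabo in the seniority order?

Kapoor

By classification: Andersen (Lead Hand); then Okonkwo and Szabo (Journeyperson); then Kapoor and Dimitriou (Operator); then Achebe (Helper); then Kowalski, Bianchi, Reyes and Moreau (Probationary).
Okonkwo and Szabo both have employee number 6480, so the next rule applies.
Okonkwo and Szabo both have accumulated service hours 31945 hours, so the next rule applies.
Among Okonkwo and Szabo, by company hire date (earlier first): Okonkwo (2010-07-17) before Szabo (2014-04-25).
Kapoor and Dimitriou both have employee number 6926, so the next rule applies.
Kapoor and Dimitriou both have accumulated service hours 18804 hours, so the next rule applies.
Among Kapoor and Dimitriou, by company hire date (earlier first): Kapoor (2015-11-02) before Dimitriou (2015-11-16).
Among Kowalski, Bianchi, Reyes and Moreau, by employee number (lower first): Kowalski (8550) before Bianchi, Reyes and Moreau (8591).
Among Bianchi, Reyes and Moreau, by accumulated service hours (lower first): Bianchi (15161 hours) before Reyes and Moreau (17416 hours).
Among Reyes and Moreau, by company hire date (earlier first): Reyes (2003-10-16) before Moreau (2010-02-06).
Order: Andersen, Okonkwo, Szabo, Kapoor, Dimitriou, Achebe, Kowalski, Bianchi, Reyes, Moreau.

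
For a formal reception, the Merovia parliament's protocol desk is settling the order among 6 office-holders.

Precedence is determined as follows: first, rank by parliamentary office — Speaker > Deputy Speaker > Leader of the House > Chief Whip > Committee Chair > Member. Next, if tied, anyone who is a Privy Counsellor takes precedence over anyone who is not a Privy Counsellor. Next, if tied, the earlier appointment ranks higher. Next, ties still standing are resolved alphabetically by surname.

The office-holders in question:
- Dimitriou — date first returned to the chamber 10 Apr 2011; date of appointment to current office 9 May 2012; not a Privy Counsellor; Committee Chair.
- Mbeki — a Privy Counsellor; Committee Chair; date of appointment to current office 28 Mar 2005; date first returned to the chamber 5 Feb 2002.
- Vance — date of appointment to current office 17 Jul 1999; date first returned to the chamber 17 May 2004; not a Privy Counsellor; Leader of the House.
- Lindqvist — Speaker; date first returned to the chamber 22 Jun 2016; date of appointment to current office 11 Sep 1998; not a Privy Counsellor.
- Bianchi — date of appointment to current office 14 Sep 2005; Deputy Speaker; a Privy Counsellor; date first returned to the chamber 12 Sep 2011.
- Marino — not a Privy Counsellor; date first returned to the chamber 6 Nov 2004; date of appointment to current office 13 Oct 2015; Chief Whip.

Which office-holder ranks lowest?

By parliamentary office: Lindqvist (Speaker); then Bianchi (Deputy Speaker); then Vance (Leader of the House); then Marino (Chief Whip); then Mbeki and Dimitriou (Committee Chair).
Among Mbeki and Dimitriou, a Privy Counsellor before not a Privy Counsellor: Mbeki (a Privy Counsellor) before Dimitriou (not a Privy Counsellor).
Order: Lindqvist, Bianchi, Vance, Marino, Mbeki, Dimitriou.

Dimitriou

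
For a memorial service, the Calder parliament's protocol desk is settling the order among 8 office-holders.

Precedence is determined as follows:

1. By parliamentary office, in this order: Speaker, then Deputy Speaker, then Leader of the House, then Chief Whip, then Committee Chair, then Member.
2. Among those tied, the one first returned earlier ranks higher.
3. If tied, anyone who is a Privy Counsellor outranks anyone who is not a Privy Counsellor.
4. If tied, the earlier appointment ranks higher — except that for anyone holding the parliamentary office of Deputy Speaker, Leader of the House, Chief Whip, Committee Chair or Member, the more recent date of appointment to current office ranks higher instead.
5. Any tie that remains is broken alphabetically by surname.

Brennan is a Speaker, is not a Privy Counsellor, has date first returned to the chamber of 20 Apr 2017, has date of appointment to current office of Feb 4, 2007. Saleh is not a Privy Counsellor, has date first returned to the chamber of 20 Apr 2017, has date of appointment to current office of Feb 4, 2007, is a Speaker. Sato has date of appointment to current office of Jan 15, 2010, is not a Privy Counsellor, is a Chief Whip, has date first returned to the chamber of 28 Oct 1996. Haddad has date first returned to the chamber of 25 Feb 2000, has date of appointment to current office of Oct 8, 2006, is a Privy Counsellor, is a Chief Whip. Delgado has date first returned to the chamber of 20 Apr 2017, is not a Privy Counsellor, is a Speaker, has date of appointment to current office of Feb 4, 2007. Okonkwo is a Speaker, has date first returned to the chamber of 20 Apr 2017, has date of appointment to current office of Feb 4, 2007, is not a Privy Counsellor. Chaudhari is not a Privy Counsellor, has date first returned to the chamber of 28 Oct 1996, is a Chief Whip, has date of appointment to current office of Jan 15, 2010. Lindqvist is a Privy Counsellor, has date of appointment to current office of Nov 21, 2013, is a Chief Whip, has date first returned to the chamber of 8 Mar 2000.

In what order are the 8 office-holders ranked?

By parliamentary office: Brennan, Delgado, Okonkwo and Saleh (Speaker); then Chaudhari, Sato, Haddad and Lindqvist (Chief Whip).
Brennan, Delgado, Okonkwo and Saleh all have date first returned to the chamber 20 Apr 2017, so the next rule applies.
Brennan, Delgado, Okonkwo and Saleh are each not a Privy Counsellor, so the next rule applies.
Brennan, Delgado, Okonkwo and Saleh all have date of appointment to current office Feb 4, 2007, so the next rule applies.
Among Brennan, Delgado, Okonkwo and Saleh, alphabetically by surname: Brennan before Delgado before Okonkwo before Saleh.
Among Chaudhari, Sato, Haddad and Lindqvist, by date first returned to the chamber (earlier first): Chaudhari and Sato (28 Oct 1996) before Haddad (25 Feb 2000) before Lindqvist (8 Mar 2000).
Chaudhari and Sato are each not a Privy Counsellor, so the next rule applies.
Chaudhari and Sato both have date of appointment to current office Jan 15, 2010, so the next rule applies.
Among Chaudhari and Sato, alphabetically by surname: Chaudhari before Sato.
Full order: Brennan, Delgado, Okonkwo, Saleh, Chaudhari, Sato, Haddad, Lindqvist.

Brennan, Delgado, Okonkwo, Saleh, Chaudhari, Sato, Haddad, Lindqvist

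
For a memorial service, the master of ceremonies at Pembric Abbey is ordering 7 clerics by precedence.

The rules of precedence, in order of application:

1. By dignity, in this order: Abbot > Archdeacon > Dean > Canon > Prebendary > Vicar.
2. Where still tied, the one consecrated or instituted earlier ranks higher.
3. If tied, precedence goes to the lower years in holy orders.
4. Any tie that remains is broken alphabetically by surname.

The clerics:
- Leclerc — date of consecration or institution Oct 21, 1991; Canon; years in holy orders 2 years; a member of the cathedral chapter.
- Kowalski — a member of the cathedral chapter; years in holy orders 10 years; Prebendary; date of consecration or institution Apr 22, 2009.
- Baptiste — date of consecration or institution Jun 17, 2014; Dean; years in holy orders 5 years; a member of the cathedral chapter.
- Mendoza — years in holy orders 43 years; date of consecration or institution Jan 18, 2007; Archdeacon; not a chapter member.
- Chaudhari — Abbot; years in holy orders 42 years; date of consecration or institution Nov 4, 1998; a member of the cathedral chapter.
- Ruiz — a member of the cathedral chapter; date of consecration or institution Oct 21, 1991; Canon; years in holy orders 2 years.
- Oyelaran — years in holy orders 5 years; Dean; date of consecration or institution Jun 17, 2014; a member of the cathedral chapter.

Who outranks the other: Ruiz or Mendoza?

Mendoza

By dignity: Chaudhari (Abbot); then Mendoza (Archdeacon); then Baptiste and Oyelaran (Dean); then Leclerc and Ruiz (Canon); then Kowalski (Prebendary).
Baptiste and Oyelaran both have date of consecration or institution Jun 17, 2014, so the next rule applies.
Baptiste and Oyelaran both have years in holy orders 5 years, so the next rule applies.
Among Baptiste and Oyelaran, alphabetically by surname: Baptiste before Oyelaran.
Leclerc and Ruiz both have date of consecration or institution Oct 21, 1991, so the next rule applies.
Leclerc and Ruiz both have years in holy orders 2 years, so the next rule applies.
Among Leclerc and Ruiz, alphabetically by surname: Leclerc before Ruiz.
So Mendoza takes precedence.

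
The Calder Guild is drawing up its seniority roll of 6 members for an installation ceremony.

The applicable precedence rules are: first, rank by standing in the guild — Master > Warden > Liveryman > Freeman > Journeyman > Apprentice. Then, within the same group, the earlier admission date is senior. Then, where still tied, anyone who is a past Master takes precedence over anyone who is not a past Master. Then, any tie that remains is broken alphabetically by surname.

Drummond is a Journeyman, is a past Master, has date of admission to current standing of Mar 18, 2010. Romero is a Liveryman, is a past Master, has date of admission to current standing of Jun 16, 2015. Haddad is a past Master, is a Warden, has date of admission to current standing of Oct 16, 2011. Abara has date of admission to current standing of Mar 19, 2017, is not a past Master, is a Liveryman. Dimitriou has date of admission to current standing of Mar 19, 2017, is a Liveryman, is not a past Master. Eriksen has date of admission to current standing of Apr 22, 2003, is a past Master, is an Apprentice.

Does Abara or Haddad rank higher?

Haddad

By standing in the guild: Haddad (Warden); then Romero, Abara and Dimitriou (Liveryman); then Drummond (Journeyman); then Eriksen (Apprentice).
Among Romero, Abara and Dimitriou, by date of admission to current standing (earlier first): Romero (Jun 16, 2015) before Abara and Dimitriou (Mar 19, 2017).
Abara and Dimitriou are each not a past Master, so the next rule applies.
Among Abara and Dimitriou, alphabetically by surname: Abara before Dimitriou.
So Haddad takes precedence.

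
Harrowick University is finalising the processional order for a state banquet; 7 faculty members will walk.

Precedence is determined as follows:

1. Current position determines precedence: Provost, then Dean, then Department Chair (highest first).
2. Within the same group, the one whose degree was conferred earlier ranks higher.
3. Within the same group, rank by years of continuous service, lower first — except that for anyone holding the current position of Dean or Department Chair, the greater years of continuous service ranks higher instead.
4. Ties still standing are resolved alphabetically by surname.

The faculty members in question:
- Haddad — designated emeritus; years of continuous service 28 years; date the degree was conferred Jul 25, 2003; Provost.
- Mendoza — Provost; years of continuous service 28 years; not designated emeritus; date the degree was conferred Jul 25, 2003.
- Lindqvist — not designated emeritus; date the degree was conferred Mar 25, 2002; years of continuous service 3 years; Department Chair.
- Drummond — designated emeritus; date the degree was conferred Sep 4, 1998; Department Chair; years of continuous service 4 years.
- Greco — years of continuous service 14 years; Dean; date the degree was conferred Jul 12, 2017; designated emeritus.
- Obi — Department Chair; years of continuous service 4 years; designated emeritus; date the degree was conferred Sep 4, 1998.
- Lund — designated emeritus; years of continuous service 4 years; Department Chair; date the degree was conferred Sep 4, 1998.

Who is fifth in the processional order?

By current position: Haddad and Mendoza (Provost); then Greco (Dean); then Drummond, Lund, Obi and Lindqvist (Department Chair).
Haddad and Mendoza both have date the degree was conferred Jul 25, 2003, so the next rule applies.
Haddad and Mendoza both have years of continuous service 28 years, so the next rule applies.
Among Haddad and Mendoza, alphabetically by surname: Haddad before Mendoza.
Among Drummond, Lund, Obi and Lindqvist, by date the degree was conferred (earlier first): Drummond, Lund and Obi (Sep 4, 1998) before Lindqvist (Mar 25, 2002).
Drummond, Lund and Obi all have years of continuous service 4 years, so the next rule applies.
Among Drummond, Lund and Obi, alphabetically by surname: Drummond before Lund before Obi.
Order: Haddad, Mendoza, Greco, Drummond, Lund, Obi, Lindqvist.

Lund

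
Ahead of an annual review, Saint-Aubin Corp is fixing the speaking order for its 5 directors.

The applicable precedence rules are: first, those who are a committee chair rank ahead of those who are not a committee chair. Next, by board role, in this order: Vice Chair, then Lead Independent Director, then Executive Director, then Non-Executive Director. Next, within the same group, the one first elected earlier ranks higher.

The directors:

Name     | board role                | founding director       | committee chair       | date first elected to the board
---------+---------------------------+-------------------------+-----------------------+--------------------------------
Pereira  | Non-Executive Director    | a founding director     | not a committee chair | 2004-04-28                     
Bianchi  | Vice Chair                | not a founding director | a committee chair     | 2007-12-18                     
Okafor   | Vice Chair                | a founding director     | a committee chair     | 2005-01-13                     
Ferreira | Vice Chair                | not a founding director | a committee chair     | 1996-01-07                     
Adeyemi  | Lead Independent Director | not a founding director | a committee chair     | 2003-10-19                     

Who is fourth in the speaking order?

Adeyemi

By the first rule: Ferreira, Okafor, Bianchi and Adeyemi (each a committee chair); then Pereira (not a committee chair).
Among Ferreira, Okafor, Bianchi and Adeyemi, by board role: Ferreira, Okafor and Bianchi (Vice Chair) before Adeyemi (Lead Independent Director).
Among Ferreira, Okafor and Bianchi, by date first elected to the board (earlier first): Ferreira (1996-01-07) before Okafor (2005-01-13) before Bianchi (2007-12-18).
Order: Ferreira, Okafor, Bianchi, Adeyemi, Pereira.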